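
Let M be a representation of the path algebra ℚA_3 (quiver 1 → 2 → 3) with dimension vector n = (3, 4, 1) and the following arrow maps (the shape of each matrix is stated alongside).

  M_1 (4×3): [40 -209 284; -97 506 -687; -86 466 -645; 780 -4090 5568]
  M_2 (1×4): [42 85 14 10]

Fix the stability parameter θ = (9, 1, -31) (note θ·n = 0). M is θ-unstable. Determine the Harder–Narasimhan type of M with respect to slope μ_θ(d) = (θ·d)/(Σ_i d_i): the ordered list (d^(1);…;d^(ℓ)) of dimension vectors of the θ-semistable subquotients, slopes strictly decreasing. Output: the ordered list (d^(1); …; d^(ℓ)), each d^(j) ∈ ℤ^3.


Via rank(M_{q-1}∘⋯∘M_p): M ≅ I[1,2]^2, I[1,3], I[2,2].
μ_θ-semistable layers: μ^(1)=5; μ^(2)=1; μ^(3)=-7

((2, 2, 0); (0, 1, 0); (1, 1, 1))


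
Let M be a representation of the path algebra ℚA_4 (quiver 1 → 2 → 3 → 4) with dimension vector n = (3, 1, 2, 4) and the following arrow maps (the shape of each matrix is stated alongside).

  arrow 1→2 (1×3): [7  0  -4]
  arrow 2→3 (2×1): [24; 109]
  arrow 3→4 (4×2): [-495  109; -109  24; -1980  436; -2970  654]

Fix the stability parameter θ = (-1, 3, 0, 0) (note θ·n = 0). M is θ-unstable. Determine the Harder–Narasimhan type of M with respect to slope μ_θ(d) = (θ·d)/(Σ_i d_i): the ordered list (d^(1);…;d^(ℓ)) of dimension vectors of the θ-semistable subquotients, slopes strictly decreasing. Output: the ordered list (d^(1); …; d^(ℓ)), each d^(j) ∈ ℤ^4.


Via rank(M_{q-1}∘⋯∘M_p): M ≅ I[1,1]^2, I[1,4], I[3,4], I[4,4]^2.
μ_θ-semistable layers: μ^(1)=1; μ^(2)=0; μ^(3)=-1

((0, 1, 1, 1); (0, 0, 1, 3); (3, 0, 0, 0))


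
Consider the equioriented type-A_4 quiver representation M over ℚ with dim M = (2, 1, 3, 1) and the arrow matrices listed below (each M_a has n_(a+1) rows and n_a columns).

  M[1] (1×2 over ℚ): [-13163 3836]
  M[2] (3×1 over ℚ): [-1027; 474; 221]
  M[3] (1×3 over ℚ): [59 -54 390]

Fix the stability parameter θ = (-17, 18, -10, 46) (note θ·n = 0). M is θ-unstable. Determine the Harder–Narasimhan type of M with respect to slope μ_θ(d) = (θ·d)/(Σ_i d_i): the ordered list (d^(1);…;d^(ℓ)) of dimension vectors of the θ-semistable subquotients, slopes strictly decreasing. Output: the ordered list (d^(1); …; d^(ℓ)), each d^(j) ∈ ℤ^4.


Barcode: M ≅ I[1,1], I[1,4], I[3,3]^2. HN layers by μ_θ (4 steps, strictly decreasing):
  μ^(1)=46; μ^(2)=4; μ^(3)=-10; μ^(4)=-17

((0, 0, 0, 1); (0, 1, 1, 0); (0, 0, 2, 0); (2, 0, 0, 0))


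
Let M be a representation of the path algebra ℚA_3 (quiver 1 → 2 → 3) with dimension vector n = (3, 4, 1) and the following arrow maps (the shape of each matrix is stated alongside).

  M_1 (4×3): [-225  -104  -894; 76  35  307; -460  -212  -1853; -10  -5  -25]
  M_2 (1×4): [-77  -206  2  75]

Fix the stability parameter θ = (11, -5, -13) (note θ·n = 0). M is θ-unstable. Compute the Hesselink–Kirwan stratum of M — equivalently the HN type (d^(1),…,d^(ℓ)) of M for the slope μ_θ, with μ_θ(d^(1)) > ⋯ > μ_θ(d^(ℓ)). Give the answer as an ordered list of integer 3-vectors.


Barcode: M ≅ I[1,2]^2, I[1,3], I[2,2]. HN layers by μ_θ (3 steps, strictly decreasing):
  μ^(1)=3; μ^(2)=-7/3; μ^(3)=-5

((2, 2, 0); (1, 1, 1); (0, 1, 0))


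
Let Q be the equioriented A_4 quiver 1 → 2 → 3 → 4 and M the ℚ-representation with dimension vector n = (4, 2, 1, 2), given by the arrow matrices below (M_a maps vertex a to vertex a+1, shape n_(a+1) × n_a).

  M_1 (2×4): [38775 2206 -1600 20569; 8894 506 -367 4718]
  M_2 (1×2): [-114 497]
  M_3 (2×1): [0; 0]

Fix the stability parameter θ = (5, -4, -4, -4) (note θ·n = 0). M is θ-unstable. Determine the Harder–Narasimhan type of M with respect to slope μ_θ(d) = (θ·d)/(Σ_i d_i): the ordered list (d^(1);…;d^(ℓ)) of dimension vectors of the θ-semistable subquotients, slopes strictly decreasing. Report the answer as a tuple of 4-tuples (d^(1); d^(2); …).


Interval decomposition of M: I[1,1]^2, I[1,2], I[1,3], I[4,4]^2.
HN type (ℓ=4): μ^(1)=5; μ^(2)=1/2; μ^(3)=-1; μ^(4)=-4

((2, 0, 0, 0); (1, 1, 0, 0); (1, 1, 1, 0); (0, 0, 0, 2))


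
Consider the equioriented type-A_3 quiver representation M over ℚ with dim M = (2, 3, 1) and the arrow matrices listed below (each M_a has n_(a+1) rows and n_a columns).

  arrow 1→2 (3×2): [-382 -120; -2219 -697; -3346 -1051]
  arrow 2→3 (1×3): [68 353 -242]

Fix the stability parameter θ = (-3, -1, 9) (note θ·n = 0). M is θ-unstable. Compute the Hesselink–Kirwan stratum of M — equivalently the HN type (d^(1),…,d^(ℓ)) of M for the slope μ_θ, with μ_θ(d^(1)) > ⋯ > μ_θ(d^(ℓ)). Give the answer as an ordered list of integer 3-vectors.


Barcode: M ≅ I[1,2], I[1,3], I[2,2]. HN layers by μ_θ (3 steps, strictly decreasing):
  μ^(1)=9; μ^(2)=-1; μ^(3)=-3

((0, 0, 1); (0, 3, 0); (2, 0, 0))


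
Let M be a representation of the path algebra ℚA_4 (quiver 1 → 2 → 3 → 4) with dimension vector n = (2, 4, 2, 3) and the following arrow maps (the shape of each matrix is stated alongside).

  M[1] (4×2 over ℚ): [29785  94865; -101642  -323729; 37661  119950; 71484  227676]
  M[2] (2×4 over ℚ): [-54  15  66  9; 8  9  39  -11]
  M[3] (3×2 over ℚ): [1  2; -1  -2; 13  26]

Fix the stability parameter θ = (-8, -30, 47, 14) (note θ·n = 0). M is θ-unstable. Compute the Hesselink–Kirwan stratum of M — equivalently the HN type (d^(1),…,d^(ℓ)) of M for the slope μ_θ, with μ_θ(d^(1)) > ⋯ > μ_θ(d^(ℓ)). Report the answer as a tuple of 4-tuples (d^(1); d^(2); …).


Via rank(M_{q-1}∘⋯∘M_p): M ≅ I[1,3], I[1,4], I[2,2]^2, I[4,4]^2.
μ_θ-semistable layers: μ^(1)=47; μ^(2)=61/2; μ^(3)=14; μ^(4)=-19; μ^(5)=-30

((0, 0, 1, 0); (0, 0, 1, 1); (0, 0, 0, 2); (2, 2, 0, 0); (0, 2, 0, 0))


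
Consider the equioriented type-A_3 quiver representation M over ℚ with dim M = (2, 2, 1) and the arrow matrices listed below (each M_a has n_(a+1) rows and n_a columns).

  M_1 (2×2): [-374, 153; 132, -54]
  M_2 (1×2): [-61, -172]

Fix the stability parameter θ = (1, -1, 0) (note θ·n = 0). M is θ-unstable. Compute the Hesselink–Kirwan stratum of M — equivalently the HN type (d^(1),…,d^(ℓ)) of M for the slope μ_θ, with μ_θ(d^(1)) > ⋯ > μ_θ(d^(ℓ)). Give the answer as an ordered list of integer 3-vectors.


Barcode: M ≅ I[1,1], I[1,3], I[2,2]. HN layers by μ_θ (3 steps, strictly decreasing):
  μ^(1)=1; μ^(2)=0; μ^(3)=-1

((1, 0, 0); (1, 1, 1); (0, 1, 0))


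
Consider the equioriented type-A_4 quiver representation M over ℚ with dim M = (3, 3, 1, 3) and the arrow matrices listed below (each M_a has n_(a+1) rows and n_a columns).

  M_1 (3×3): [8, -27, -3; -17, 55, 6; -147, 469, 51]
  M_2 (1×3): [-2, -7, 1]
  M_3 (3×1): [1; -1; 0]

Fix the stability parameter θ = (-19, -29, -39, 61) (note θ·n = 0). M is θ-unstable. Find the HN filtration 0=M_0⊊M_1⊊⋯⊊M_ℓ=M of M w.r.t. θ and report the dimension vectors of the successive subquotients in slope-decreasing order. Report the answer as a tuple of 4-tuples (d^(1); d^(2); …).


Via rank(M_{q-1}∘⋯∘M_p): M ≅ I[1,2]^2, I[1,4], I[4,4]^2.
μ_θ-semistable layers: μ^(1)=61; μ^(2)=-24; μ^(3)=-29

((0, 0, 0, 3); (2, 2, 0, 0); (1, 1, 1, 0))


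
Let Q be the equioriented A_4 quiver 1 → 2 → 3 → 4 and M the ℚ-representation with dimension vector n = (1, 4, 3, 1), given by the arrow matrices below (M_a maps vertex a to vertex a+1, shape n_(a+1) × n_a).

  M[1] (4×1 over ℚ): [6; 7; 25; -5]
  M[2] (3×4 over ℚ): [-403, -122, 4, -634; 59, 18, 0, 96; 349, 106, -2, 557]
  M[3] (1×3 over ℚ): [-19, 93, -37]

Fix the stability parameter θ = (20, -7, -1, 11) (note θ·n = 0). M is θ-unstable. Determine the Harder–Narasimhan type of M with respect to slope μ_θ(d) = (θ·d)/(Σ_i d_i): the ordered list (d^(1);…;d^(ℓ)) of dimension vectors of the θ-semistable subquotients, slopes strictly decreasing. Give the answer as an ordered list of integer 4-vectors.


Barcode: M ≅ I[1,4], I[2,2]^2, I[2,3], I[3,3]. HN layers by μ_θ (4 steps, strictly decreasing):
  μ^(1)=11; μ^(2)=4; μ^(3)=-1; μ^(4)=-7

((0, 0, 0, 1); (1, 1, 1, 0); (0, 0, 2, 0); (0, 3, 0, 0))


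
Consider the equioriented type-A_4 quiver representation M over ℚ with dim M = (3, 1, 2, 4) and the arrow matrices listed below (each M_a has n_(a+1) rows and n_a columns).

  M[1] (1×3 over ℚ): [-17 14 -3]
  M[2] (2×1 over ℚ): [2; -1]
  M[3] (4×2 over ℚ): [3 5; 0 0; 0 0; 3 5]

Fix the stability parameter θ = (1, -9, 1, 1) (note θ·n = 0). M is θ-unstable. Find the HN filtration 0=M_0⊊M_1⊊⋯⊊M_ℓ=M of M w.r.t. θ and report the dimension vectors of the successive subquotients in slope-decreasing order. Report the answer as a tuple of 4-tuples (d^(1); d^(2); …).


Interval decomposition of M: I[1,1]^2, I[1,4], I[3,3], I[4,4]^3.
HN type (ℓ=2): μ^(1)=1; μ^(2)=-4

((2, 0, 2, 4); (1, 1, 0, 0))


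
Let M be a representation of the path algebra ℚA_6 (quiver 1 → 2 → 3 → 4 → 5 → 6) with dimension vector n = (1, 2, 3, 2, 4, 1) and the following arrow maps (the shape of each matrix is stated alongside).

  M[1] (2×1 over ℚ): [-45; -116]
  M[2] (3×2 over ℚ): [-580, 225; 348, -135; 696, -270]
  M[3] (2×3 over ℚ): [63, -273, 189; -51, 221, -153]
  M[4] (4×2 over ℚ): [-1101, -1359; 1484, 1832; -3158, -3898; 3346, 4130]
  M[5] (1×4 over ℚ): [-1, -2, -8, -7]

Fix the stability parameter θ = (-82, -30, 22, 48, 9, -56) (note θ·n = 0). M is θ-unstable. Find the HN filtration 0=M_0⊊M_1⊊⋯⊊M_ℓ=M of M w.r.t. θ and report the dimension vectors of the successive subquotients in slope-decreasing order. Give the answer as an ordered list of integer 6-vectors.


Interval decomposition of M: I[1,2], I[2,3], I[3,3], I[3,6], I[4,5], I[5,5]^2.
HN type (ℓ=6): μ^(1)=57/2; μ^(2)=22; μ^(3)=9; μ^(4)=23/4; μ^(5)=-30; μ^(6)=-82

((0, 0, 0, 1, 1, 0); (0, 0, 2, 0, 0, 0); (0, 0, 0, 0, 2, 0); (0, 0, 1, 1, 1, 1); (0, 2, 0, 0, 0, 0); (1, 0, 0, 0, 0, 0))


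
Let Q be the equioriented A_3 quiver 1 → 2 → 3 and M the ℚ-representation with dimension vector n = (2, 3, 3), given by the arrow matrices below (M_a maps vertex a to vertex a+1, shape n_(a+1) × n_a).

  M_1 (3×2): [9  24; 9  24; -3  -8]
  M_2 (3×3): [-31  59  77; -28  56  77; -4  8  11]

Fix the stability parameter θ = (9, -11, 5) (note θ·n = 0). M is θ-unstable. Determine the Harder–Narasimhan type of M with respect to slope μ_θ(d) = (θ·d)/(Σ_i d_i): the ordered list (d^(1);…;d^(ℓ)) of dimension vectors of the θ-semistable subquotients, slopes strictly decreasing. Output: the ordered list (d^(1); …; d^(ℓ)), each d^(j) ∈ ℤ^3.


Interval decomposition of M: I[1,1], I[1,3], I[2,2], I[2,3], I[3,3].
HN type (ℓ=4): μ^(1)=9; μ^(2)=5; μ^(3)=-1; μ^(4)=-11

((1, 0, 0); (0, 0, 3); (1, 1, 0); (0, 2, 0))


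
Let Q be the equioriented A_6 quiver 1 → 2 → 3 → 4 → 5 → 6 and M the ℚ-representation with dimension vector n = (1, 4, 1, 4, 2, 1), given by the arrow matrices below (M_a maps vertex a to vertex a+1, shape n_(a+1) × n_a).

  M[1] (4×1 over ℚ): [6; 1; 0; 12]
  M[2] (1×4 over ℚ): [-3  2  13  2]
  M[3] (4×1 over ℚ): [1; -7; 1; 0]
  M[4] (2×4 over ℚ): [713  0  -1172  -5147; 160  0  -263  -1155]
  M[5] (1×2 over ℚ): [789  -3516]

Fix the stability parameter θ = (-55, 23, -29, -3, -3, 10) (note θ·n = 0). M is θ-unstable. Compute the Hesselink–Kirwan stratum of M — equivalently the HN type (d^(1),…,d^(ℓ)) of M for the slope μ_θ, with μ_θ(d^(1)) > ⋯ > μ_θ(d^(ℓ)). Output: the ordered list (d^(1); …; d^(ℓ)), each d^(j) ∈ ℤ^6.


Via rank(M_{q-1}∘⋯∘M_p): M ≅ I[1,6], I[2,2]^3, I[4,4]^2, I[4,5].
μ_θ-semistable layers: μ^(1)=23; μ^(2)=10; μ^(3)=-3; μ^(4)=-55

((0, 3, 0, 0, 0, 0); (0, 0, 0, 0, 0, 1); (0, 1, 1, 4, 2, 0); (1, 0, 0, 0, 0, 0))


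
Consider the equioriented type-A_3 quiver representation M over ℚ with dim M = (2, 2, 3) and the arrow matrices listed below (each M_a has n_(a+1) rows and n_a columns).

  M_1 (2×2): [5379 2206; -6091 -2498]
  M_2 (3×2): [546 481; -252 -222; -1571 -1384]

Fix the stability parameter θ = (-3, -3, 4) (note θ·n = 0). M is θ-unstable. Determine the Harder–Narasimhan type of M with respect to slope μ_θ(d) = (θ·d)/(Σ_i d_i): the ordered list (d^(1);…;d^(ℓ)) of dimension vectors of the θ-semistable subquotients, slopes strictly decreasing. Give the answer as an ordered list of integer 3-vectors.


Via rank(M_{q-1}∘⋯∘M_p): M ≅ I[1,3]^2, I[3,3].
μ_θ-semistable layers: μ^(1)=4; μ^(2)=-3

((0, 0, 3); (2, 2, 0))


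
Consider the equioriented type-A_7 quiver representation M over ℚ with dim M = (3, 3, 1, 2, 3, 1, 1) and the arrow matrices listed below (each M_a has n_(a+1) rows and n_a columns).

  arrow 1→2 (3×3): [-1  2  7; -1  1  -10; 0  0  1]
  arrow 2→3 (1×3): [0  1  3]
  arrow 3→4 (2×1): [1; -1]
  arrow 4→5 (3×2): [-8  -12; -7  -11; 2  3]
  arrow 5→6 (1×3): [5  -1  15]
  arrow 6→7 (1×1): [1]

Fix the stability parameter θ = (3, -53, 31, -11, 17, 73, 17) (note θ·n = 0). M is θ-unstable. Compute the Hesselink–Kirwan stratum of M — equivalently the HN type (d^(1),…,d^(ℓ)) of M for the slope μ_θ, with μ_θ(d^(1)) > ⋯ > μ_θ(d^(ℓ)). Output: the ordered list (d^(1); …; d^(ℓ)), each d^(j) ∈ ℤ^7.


Barcode: M ≅ I[1,2]^2, I[1,7], I[4,5], I[5,5]. HN layers by μ_θ (5 steps, strictly decreasing):
  μ^(1)=45; μ^(2)=17; μ^(3)=10; μ^(4)=-11; μ^(5)=-25

((0, 0, 0, 0, 0, 1, 1); (0, 0, 0, 0, 3, 0, 0); (0, 0, 1, 1, 0, 0, 0); (0, 0, 0, 1, 0, 0, 0); (3, 3, 0, 0, 0, 0, 0))


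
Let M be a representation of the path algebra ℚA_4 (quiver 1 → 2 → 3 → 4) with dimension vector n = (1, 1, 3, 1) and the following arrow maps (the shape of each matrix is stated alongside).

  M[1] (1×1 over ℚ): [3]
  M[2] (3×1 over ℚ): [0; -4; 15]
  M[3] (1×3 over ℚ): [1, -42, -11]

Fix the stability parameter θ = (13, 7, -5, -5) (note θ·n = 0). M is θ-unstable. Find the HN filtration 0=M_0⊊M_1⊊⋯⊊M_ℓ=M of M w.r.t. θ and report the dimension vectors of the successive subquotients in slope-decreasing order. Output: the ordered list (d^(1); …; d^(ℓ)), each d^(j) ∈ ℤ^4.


Via rank(M_{q-1}∘⋯∘M_p): M ≅ I[1,4], I[3,3]^2.
μ_θ-semistable layers: μ^(1)=5/2; μ^(2)=-5

((1, 1, 1, 1); (0, 0, 2, 0))


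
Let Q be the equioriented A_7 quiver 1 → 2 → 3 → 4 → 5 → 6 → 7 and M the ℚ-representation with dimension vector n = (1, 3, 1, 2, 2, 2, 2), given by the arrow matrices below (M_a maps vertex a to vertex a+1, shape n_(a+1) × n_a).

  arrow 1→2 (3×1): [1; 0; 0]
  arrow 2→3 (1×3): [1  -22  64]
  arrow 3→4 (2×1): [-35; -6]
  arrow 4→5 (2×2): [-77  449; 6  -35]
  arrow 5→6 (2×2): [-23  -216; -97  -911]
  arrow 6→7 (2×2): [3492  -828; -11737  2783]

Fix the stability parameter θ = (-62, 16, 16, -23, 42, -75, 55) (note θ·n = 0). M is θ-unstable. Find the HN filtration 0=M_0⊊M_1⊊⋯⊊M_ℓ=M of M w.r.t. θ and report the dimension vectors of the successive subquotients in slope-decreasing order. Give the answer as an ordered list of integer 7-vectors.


Via rank(M_{q-1}∘⋯∘M_p): M ≅ I[1,6], I[2,2]^2, I[4,7], I[7,7].
μ_θ-semistable layers: μ^(1)=55; μ^(2)=16; μ^(3)=-24/5; μ^(4)=-33/2; μ^(5)=-23; μ^(6)=-62

((0, 0, 0, 0, 0, 0, 2); (0, 2, 0, 0, 0, 0, 0); (0, 1, 1, 1, 1, 1, 0); (0, 0, 0, 0, 1, 1, 0); (0, 0, 0, 1, 0, 0, 0); (1, 0, 0, 0, 0, 0, 0))


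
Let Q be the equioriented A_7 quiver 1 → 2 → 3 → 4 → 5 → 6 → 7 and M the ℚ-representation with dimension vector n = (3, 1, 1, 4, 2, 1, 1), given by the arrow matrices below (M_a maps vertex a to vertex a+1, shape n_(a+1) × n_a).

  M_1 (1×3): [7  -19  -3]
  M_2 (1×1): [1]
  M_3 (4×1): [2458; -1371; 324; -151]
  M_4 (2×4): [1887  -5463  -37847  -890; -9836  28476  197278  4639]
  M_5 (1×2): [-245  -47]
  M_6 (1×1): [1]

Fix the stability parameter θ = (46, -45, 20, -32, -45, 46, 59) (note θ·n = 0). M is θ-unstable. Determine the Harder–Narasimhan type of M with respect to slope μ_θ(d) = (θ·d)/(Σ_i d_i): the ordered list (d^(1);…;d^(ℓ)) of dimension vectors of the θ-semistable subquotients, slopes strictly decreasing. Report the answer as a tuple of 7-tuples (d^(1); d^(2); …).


Interval decomposition of M: I[1,1]^2, I[1,7], I[4,4]^2, I[4,5].
HN type (ℓ=5): μ^(1)=59; μ^(2)=46; μ^(3)=-56/5; μ^(4)=-32; μ^(5)=-77/2

((0, 0, 0, 0, 0, 0, 1); (2, 0, 0, 0, 0, 1, 0); (1, 1, 1, 1, 1, 0, 0); (0, 0, 0, 2, 0, 0, 0); (0, 0, 0, 1, 1, 0, 0))


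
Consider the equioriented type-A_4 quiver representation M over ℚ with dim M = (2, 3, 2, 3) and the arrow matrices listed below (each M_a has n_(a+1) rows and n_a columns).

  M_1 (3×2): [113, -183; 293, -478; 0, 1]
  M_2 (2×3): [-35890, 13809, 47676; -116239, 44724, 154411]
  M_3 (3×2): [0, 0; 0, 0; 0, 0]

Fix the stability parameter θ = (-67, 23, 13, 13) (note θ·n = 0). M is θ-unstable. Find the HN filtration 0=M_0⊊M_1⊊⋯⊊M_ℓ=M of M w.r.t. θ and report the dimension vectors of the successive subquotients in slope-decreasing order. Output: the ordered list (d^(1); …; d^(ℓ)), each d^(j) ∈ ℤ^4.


Interval decomposition of M: I[1,3]^2, I[2,2], I[4,4]^3.
HN type (ℓ=4): μ^(1)=23; μ^(2)=18; μ^(3)=13; μ^(4)=-67

((0, 1, 0, 0); (0, 2, 2, 0); (0, 0, 0, 3); (2, 0, 0, 0))


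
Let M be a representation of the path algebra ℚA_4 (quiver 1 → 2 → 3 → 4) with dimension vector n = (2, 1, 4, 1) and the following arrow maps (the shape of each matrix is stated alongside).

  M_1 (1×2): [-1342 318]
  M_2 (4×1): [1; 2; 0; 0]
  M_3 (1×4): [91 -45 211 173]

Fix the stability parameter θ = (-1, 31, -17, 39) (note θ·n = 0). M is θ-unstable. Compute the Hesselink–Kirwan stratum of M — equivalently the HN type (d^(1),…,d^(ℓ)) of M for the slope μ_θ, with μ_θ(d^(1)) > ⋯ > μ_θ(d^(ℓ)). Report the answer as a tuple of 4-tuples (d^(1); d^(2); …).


Interval decomposition of M: I[1,1], I[1,4], I[3,3]^3.
HN type (ℓ=4): μ^(1)=39; μ^(2)=7; μ^(3)=-1; μ^(4)=-17

((0, 0, 0, 1); (0, 1, 1, 0); (2, 0, 0, 0); (0, 0, 3, 0))


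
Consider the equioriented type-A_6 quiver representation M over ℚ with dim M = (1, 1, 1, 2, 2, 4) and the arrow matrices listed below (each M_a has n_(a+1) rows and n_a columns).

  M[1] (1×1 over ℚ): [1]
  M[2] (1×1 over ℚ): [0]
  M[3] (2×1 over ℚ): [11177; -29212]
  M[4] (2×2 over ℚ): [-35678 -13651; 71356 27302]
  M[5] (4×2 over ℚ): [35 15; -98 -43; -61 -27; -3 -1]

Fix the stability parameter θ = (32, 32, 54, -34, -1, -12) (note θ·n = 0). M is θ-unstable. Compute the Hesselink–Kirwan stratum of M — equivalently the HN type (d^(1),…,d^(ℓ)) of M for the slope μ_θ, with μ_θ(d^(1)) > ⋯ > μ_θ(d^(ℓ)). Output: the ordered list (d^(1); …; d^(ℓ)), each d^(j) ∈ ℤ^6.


Via rank(M_{q-1}∘⋯∘M_p): M ≅ I[1,2], I[3,6], I[4,4], I[5,6], I[6,6]^2.
μ_θ-semistable layers: μ^(1)=32; μ^(2)=7/4; μ^(3)=-13/2; μ^(4)=-12; μ^(5)=-34

((1, 1, 0, 0, 0, 0); (0, 0, 1, 1, 1, 1); (0, 0, 0, 0, 1, 1); (0, 0, 0, 0, 0, 2); (0, 0, 0, 1, 0, 0))


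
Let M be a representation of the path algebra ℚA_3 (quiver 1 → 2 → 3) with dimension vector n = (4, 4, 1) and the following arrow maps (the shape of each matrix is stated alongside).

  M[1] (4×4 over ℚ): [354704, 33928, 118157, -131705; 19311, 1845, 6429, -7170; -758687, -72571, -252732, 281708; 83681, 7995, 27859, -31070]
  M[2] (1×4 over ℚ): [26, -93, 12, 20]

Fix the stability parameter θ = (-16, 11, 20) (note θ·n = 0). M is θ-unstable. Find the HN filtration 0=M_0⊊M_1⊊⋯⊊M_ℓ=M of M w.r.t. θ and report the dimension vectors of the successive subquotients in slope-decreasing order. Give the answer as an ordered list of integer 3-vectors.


Barcode: M ≅ I[1,1], I[1,2]^2, I[1,3], I[2,2]. HN layers by μ_θ (3 steps, strictly decreasing):
  μ^(1)=20; μ^(2)=11; μ^(3)=-16

((0, 0, 1); (0, 4, 0); (4, 0, 0))


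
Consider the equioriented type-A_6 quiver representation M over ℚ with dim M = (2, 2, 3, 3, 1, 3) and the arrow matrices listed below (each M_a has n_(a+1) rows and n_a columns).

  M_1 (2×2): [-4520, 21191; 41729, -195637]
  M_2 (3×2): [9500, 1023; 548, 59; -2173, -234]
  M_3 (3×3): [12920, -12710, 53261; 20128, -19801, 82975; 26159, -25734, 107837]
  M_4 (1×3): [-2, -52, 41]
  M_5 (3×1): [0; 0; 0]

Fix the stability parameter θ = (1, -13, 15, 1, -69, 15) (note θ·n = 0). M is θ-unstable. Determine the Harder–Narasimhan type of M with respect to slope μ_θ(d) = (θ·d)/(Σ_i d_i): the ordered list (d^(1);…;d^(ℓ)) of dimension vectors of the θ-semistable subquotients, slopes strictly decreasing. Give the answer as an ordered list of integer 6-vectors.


Via rank(M_{q-1}∘⋯∘M_p): M ≅ I[1,4], I[1,5], I[3,4], I[6,6]^3.
μ_θ-semistable layers: μ^(1)=15; μ^(2)=8; μ^(3)=-6; μ^(4)=-13

((0, 0, 0, 0, 0, 3); (0, 0, 2, 2, 0, 0); (1, 1, 0, 0, 0, 0); (1, 1, 1, 1, 1, 0))


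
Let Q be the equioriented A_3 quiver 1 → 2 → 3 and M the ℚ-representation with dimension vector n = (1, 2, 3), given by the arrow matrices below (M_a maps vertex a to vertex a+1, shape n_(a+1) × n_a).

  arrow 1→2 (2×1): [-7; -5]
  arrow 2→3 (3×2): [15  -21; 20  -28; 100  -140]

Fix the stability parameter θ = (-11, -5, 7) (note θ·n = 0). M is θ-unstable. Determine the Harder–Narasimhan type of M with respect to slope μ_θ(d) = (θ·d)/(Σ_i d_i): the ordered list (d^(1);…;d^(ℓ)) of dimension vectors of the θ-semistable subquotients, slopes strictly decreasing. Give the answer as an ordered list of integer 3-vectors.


Barcode: M ≅ I[1,2], I[2,3], I[3,3]^2. HN layers by μ_θ (3 steps, strictly decreasing):
  μ^(1)=7; μ^(2)=-5; μ^(3)=-11

((0, 0, 3); (0, 2, 0); (1, 0, 0))


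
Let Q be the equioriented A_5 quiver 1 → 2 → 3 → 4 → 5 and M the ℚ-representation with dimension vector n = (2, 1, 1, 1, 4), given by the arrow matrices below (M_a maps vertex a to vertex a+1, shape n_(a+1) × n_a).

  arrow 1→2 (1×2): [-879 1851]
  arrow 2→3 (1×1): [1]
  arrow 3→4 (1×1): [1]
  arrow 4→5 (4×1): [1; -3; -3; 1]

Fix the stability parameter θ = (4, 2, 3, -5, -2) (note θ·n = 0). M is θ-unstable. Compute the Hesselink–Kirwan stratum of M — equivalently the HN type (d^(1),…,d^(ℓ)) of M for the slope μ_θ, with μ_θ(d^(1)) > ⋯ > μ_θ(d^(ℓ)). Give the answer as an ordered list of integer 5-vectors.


Via rank(M_{q-1}∘⋯∘M_p): M ≅ I[1,1], I[1,5], I[5,5]^3.
μ_θ-semistable layers: μ^(1)=4; μ^(2)=2/5; μ^(3)=-2

((1, 0, 0, 0, 0); (1, 1, 1, 1, 1); (0, 0, 0, 0, 3))


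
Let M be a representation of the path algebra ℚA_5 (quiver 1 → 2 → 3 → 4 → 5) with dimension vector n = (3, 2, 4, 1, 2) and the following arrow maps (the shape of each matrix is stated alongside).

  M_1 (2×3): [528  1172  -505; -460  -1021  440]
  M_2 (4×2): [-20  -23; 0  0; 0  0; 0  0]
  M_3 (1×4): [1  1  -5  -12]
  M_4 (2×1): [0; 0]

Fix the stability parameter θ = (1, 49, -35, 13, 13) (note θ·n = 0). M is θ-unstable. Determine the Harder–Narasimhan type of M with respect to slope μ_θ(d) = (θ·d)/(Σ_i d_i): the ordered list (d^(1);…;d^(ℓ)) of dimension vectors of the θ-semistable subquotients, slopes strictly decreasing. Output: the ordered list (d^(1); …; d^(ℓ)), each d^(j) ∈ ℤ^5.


Barcode: M ≅ I[1,1], I[1,2], I[1,4], I[3,3]^3, I[5,5]^2. HN layers by μ_θ (5 steps, strictly decreasing):
  μ^(1)=49; μ^(2)=13; μ^(3)=7; μ^(4)=1; μ^(5)=-35

((0, 1, 0, 0, 0); (0, 0, 0, 1, 2); (0, 1, 1, 0, 0); (3, 0, 0, 0, 0); (0, 0, 3, 0, 0))


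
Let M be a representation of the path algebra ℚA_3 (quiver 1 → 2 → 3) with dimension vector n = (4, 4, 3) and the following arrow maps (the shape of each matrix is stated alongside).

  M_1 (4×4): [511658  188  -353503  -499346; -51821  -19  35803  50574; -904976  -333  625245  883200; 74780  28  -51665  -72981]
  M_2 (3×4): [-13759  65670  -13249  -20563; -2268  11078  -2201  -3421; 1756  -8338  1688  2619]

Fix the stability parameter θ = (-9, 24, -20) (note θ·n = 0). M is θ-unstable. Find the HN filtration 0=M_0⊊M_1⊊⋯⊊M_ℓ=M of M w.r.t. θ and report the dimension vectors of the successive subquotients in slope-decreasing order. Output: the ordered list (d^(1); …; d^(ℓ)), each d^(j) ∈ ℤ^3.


Interval decomposition of M: I[1,2], I[1,3]^3.
HN type (ℓ=3): μ^(1)=24; μ^(2)=2; μ^(3)=-9

((0, 1, 0); (0, 3, 3); (4, 0, 0))


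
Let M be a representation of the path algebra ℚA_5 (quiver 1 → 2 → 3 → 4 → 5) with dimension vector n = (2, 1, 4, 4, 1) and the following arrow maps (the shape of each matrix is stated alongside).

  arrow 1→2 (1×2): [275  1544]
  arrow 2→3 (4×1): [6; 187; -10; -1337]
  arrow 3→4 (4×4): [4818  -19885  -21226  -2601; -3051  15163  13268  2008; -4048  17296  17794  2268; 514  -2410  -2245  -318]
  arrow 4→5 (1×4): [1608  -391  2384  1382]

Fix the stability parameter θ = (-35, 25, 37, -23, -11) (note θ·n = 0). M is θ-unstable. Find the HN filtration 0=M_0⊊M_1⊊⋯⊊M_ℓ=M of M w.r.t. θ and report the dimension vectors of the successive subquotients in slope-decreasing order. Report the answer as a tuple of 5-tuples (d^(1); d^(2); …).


Via rank(M_{q-1}∘⋯∘M_p): M ≅ I[1,1], I[1,5], I[3,3], I[3,4]^2, I[4,4].
μ_θ-semistable layers: μ^(1)=37; μ^(2)=7; μ^(3)=-23; μ^(4)=-35

((0, 0, 1, 0, 0); (0, 1, 3, 3, 1); (0, 0, 0, 1, 0); (2, 0, 0, 0, 0))


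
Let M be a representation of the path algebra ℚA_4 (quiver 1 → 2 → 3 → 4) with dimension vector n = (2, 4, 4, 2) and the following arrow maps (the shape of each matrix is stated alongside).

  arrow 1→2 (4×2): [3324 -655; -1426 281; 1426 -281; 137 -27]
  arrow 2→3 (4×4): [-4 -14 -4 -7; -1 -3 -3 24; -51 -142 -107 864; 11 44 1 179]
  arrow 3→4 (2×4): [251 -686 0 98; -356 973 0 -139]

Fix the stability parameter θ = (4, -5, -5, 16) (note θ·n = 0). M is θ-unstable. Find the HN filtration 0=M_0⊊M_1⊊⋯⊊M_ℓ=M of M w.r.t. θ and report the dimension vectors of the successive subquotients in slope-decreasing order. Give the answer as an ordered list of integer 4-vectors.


Barcode: M ≅ I[1,4]^2, I[2,3]^2. HN layers by μ_θ (3 steps, strictly decreasing):
  μ^(1)=16; μ^(2)=-2; μ^(3)=-5

((0, 0, 0, 2); (2, 2, 2, 0); (0, 2, 2, 0))


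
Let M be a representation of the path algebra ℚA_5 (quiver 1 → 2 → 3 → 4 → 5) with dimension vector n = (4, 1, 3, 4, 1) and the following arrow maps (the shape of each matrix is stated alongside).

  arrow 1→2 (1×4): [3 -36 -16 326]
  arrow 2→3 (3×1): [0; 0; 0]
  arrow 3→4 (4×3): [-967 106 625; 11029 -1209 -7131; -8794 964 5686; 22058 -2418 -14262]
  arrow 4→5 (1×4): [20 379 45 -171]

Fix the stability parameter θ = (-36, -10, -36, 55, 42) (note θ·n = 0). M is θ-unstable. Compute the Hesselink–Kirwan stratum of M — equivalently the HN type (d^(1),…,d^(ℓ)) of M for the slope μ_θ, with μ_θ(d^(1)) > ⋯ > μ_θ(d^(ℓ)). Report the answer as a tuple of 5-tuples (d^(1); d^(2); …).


Via rank(M_{q-1}∘⋯∘M_p): M ≅ I[1,1]^3, I[1,2], I[3,3], I[3,4], I[3,5], I[4,4]^2.
μ_θ-semistable layers: μ^(1)=55; μ^(2)=97/2; μ^(3)=-10; μ^(4)=-36

((0, 0, 0, 3, 0); (0, 0, 0, 1, 1); (0, 1, 0, 0, 0); (4, 0, 3, 0, 0))


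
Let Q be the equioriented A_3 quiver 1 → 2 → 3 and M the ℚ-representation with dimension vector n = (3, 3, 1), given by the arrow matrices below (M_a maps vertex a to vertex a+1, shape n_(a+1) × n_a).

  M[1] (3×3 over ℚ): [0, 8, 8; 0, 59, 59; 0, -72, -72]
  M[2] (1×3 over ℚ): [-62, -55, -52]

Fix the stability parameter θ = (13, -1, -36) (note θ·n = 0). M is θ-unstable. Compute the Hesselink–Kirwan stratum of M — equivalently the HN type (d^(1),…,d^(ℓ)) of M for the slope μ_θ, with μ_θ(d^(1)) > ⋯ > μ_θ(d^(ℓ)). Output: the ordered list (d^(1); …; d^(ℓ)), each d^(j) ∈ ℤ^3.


Via rank(M_{q-1}∘⋯∘M_p): M ≅ I[1,1]^2, I[1,3], I[2,2]^2.
μ_θ-semistable layers: μ^(1)=13; μ^(2)=-1; μ^(3)=-8

((2, 0, 0); (0, 2, 0); (1, 1, 1))


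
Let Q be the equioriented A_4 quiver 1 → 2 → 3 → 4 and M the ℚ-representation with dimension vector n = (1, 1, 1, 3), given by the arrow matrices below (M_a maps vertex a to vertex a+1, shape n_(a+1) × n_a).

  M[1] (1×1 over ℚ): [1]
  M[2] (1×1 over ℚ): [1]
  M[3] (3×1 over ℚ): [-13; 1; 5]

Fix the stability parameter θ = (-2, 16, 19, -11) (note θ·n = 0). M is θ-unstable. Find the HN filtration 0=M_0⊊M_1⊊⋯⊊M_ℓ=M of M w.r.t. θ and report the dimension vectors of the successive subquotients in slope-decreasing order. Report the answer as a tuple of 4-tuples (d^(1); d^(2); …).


Via rank(M_{q-1}∘⋯∘M_p): M ≅ I[1,4], I[4,4]^2.
μ_θ-semistable layers: μ^(1)=8; μ^(2)=-2; μ^(3)=-11

((0, 1, 1, 1); (1, 0, 0, 0); (0, 0, 0, 2))


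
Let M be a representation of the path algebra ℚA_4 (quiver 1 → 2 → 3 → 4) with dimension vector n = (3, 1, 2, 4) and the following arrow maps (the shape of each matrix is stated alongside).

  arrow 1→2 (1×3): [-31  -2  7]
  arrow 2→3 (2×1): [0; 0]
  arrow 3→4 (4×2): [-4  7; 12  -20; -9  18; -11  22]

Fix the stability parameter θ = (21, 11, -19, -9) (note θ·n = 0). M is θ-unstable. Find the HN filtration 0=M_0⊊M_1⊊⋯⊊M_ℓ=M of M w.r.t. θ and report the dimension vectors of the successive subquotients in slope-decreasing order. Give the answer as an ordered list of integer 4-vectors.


Interval decomposition of M: I[1,1]^2, I[1,2], I[3,4]^2, I[4,4]^2.
HN type (ℓ=4): μ^(1)=21; μ^(2)=16; μ^(3)=-9; μ^(4)=-19

((2, 0, 0, 0); (1, 1, 0, 0); (0, 0, 0, 4); (0, 0, 2, 0))


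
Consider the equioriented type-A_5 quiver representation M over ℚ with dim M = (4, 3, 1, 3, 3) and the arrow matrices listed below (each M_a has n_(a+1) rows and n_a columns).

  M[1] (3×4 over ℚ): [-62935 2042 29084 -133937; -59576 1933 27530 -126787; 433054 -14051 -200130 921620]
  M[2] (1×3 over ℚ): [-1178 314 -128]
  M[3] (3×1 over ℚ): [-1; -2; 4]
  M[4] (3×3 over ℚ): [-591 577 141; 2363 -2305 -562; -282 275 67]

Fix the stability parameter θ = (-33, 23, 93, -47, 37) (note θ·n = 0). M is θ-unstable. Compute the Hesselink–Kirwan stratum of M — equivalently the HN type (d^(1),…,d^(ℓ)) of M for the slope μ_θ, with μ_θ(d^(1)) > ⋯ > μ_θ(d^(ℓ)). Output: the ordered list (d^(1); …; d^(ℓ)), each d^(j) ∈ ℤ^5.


Via rank(M_{q-1}∘⋯∘M_p): M ≅ I[1,1], I[1,2]^2, I[1,5], I[4,5]^2.
μ_θ-semistable layers: μ^(1)=37; μ^(2)=23; μ^(3)=-33; μ^(4)=-47

((0, 0, 0, 0, 3); (0, 3, 1, 1, 0); (4, 0, 0, 0, 0); (0, 0, 0, 2, 0))


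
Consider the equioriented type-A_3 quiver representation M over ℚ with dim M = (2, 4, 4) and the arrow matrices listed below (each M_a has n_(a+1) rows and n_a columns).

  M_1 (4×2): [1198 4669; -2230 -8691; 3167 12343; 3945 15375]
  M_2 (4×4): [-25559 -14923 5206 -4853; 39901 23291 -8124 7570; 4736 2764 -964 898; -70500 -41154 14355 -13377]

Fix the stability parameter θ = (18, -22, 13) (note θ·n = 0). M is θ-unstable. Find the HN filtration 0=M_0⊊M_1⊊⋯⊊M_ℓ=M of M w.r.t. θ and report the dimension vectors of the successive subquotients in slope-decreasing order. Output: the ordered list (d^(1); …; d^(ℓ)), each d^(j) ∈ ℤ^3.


Via rank(M_{q-1}∘⋯∘M_p): M ≅ I[1,2], I[1,3], I[2,3]^2, I[3,3].
μ_θ-semistable layers: μ^(1)=13; μ^(2)=-2; μ^(3)=-22

((0, 0, 4); (2, 2, 0); (0, 2, 0))


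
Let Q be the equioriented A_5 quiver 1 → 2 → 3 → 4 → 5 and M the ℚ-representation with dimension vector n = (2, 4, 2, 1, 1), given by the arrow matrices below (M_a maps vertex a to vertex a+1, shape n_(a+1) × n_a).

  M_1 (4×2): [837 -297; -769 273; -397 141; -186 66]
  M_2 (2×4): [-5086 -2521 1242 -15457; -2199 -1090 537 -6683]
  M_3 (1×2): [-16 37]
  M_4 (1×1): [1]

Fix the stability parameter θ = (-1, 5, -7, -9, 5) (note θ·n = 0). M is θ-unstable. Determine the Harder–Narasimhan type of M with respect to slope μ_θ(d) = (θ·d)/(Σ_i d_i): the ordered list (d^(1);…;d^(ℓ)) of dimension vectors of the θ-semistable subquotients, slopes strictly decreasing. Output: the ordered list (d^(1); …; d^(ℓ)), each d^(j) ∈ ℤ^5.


Barcode: M ≅ I[1,3], I[1,5], I[2,2]^2. HN layers by μ_θ (3 steps, strictly decreasing):
  μ^(1)=5; μ^(2)=-1; μ^(3)=-3

((0, 2, 0, 0, 1); (1, 1, 1, 0, 0); (1, 1, 1, 1, 0))


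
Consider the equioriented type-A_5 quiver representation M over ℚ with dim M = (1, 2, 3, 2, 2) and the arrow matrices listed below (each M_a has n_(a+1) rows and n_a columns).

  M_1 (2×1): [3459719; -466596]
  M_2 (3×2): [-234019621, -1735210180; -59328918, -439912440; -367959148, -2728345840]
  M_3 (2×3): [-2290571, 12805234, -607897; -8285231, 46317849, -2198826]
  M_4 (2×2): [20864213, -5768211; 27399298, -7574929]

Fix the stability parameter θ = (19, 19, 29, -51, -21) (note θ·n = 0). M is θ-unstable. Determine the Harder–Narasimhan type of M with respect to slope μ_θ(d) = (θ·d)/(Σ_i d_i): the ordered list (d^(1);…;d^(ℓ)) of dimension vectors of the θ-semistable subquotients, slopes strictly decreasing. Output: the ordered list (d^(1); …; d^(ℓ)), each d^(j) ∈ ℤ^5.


Via rank(M_{q-1}∘⋯∘M_p): M ≅ I[1,5], I[2,2], I[3,3], I[3,5].
μ_θ-semistable layers: μ^(1)=29; μ^(2)=19; μ^(3)=-1; μ^(4)=-43/3

((0, 0, 1, 0, 0); (0, 1, 0, 0, 0); (1, 1, 1, 1, 1); (0, 0, 1, 1, 1))


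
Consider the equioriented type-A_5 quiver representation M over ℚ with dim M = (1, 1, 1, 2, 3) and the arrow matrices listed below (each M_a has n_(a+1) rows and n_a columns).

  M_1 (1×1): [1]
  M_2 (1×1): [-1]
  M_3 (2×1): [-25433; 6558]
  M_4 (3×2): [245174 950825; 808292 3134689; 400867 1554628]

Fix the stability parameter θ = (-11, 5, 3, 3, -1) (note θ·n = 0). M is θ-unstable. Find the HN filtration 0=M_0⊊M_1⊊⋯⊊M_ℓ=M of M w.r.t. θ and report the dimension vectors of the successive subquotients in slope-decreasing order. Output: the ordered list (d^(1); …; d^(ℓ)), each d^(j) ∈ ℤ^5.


Via rank(M_{q-1}∘⋯∘M_p): M ≅ I[1,5], I[4,5], I[5,5].
μ_θ-semistable layers: μ^(1)=5/2; μ^(2)=1; μ^(3)=-1; μ^(4)=-11

((0, 1, 1, 1, 1); (0, 0, 0, 1, 1); (0, 0, 0, 0, 1); (1, 0, 0, 0, 0))


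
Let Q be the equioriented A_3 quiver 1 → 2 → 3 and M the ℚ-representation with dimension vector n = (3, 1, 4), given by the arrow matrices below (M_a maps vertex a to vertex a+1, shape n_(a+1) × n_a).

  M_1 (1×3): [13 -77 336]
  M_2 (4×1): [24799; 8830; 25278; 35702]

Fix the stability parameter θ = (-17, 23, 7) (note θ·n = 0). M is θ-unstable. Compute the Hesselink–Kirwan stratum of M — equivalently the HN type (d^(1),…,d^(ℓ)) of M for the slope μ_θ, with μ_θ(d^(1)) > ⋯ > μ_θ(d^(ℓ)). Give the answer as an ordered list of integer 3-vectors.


Via rank(M_{q-1}∘⋯∘M_p): M ≅ I[1,1]^2, I[1,3], I[3,3]^3.
μ_θ-semistable layers: μ^(1)=15; μ^(2)=7; μ^(3)=-17

((0, 1, 1); (0, 0, 3); (3, 0, 0))


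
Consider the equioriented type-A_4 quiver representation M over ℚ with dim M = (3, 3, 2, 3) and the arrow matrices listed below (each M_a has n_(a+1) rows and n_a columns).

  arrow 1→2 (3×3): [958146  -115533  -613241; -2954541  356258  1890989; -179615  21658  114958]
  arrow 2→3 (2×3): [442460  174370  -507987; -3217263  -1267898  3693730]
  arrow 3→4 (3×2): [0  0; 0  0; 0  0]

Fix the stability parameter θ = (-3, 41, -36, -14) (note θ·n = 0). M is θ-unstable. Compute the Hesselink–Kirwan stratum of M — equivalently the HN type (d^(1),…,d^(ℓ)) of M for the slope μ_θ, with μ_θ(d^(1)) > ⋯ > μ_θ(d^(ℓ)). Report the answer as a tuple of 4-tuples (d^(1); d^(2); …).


Barcode: M ≅ I[1,2], I[1,3]^2, I[4,4]^3. HN layers by μ_θ (4 steps, strictly decreasing):
  μ^(1)=41; μ^(2)=5/2; μ^(3)=-3; μ^(4)=-14

((0, 1, 0, 0); (0, 2, 2, 0); (3, 0, 0, 0); (0, 0, 0, 3))


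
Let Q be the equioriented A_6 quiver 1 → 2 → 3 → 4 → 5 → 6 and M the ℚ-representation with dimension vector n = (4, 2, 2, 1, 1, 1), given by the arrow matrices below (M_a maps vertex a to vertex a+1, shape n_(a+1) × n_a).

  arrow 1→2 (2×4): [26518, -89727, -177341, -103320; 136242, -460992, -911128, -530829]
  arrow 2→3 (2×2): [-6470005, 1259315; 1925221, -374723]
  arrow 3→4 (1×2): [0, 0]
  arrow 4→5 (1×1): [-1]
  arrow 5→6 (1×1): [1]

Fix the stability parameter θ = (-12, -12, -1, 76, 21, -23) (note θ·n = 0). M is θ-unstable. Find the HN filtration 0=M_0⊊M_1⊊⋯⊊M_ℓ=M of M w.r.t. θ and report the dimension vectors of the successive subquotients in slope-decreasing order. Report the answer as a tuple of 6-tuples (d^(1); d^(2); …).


Via rank(M_{q-1}∘⋯∘M_p): M ≅ I[1,1]^2, I[1,2], I[1,3], I[3,3], I[4,6].
μ_θ-semistable layers: μ^(1)=74/3; μ^(2)=-1; μ^(3)=-12

((0, 0, 0, 1, 1, 1); (0, 0, 2, 0, 0, 0); (4, 2, 0, 0, 0, 0))


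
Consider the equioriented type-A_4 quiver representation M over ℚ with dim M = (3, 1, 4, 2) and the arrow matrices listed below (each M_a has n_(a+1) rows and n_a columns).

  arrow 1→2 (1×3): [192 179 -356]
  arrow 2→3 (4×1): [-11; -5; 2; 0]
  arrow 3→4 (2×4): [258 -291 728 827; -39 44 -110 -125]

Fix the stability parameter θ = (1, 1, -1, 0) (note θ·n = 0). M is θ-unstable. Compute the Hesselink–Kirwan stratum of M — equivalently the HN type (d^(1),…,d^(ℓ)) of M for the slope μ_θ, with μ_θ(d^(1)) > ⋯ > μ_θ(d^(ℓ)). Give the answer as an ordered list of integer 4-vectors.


Interval decomposition of M: I[1,1]^2, I[1,4], I[3,3]^2, I[3,4].
HN type (ℓ=4): μ^(1)=1; μ^(2)=1/4; μ^(3)=0; μ^(4)=-1

((2, 0, 0, 0); (1, 1, 1, 1); (0, 0, 0, 1); (0, 0, 3, 0))


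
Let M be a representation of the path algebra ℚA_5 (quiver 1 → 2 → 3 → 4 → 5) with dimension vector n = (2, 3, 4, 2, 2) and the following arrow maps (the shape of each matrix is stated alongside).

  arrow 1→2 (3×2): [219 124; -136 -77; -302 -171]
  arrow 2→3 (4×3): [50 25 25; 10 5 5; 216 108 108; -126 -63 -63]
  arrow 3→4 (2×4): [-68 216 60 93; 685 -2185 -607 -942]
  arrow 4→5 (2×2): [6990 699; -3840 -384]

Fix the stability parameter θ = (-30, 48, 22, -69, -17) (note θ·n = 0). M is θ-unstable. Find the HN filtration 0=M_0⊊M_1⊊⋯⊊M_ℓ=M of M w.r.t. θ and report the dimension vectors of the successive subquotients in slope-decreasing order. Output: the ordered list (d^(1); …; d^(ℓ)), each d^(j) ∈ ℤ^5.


Via rank(M_{q-1}∘⋯∘M_p): M ≅ I[1,2]^2, I[2,4], I[3,3]^2, I[3,5], I[5,5].
μ_θ-semistable layers: μ^(1)=48; μ^(2)=22; μ^(3)=1/3; μ^(4)=-17; μ^(5)=-47/2; μ^(6)=-30

((0, 2, 0, 0, 0); (0, 0, 2, 0, 0); (0, 1, 1, 1, 0); (0, 0, 0, 0, 2); (0, 0, 1, 1, 0); (2, 0, 0, 0, 0))


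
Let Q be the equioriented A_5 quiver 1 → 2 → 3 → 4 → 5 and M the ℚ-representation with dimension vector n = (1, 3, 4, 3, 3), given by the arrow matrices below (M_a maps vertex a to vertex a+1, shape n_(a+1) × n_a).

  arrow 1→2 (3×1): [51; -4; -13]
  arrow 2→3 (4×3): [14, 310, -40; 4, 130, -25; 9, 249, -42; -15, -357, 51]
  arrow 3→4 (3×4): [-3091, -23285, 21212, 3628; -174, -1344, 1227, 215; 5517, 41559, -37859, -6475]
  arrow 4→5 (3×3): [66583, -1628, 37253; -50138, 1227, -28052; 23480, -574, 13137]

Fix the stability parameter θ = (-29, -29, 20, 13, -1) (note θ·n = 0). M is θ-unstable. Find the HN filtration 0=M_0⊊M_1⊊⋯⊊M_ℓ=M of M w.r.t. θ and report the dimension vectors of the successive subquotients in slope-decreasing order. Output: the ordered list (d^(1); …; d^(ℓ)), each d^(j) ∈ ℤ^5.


Via rank(M_{q-1}∘⋯∘M_p): M ≅ I[1,5], I[2,2], I[2,3], I[3,5]^2.
μ_θ-semistable layers: μ^(1)=20; μ^(2)=32/3; μ^(3)=-29

((0, 0, 1, 0, 0); (0, 0, 3, 3, 3); (1, 3, 0, 0, 0))


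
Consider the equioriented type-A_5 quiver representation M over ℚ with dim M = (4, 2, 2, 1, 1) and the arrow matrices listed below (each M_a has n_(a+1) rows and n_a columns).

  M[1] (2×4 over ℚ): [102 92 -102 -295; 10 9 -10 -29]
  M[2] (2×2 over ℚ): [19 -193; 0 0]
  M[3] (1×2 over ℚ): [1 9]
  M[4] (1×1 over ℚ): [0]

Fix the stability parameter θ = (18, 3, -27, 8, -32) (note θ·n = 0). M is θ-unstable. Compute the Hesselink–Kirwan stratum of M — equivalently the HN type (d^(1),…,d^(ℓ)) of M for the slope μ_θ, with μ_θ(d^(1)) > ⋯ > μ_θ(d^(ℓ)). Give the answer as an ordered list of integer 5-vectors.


Via rank(M_{q-1}∘⋯∘M_p): M ≅ I[1,1]^2, I[1,2], I[1,4], I[3,3], I[5,5].
μ_θ-semistable layers: μ^(1)=18; μ^(2)=21/2; μ^(3)=8; μ^(4)=-2; μ^(5)=-27; μ^(6)=-32

((2, 0, 0, 0, 0); (1, 1, 0, 0, 0); (0, 0, 0, 1, 0); (1, 1, 1, 0, 0); (0, 0, 1, 0, 0); (0, 0, 0, 0, 1))
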